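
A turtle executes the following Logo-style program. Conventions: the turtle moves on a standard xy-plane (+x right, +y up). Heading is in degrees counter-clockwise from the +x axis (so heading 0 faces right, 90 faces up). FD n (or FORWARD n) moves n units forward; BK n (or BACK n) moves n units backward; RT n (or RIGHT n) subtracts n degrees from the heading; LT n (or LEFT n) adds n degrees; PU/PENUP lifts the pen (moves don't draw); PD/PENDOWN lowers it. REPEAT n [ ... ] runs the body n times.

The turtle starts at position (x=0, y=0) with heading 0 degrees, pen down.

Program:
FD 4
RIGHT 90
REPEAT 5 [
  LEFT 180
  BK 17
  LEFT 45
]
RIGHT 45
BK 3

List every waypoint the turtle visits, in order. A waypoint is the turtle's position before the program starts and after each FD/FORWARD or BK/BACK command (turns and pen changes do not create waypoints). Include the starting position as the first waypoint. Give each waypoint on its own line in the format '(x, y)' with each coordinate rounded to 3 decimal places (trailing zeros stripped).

Executing turtle program step by step:
Start: pos=(0,0), heading=0, pen down
FD 4: (0,0) -> (4,0) [heading=0, draw]
RT 90: heading 0 -> 270
REPEAT 5 [
  -- iteration 1/5 --
  LT 180: heading 270 -> 90
  BK 17: (4,0) -> (4,-17) [heading=90, draw]
  LT 45: heading 90 -> 135
  -- iteration 2/5 --
  LT 180: heading 135 -> 315
  BK 17: (4,-17) -> (-8.021,-4.979) [heading=315, draw]
  LT 45: heading 315 -> 0
  -- iteration 3/5 --
  LT 180: heading 0 -> 180
  BK 17: (-8.021,-4.979) -> (8.979,-4.979) [heading=180, draw]
  LT 45: heading 180 -> 225
  -- iteration 4/5 --
  LT 180: heading 225 -> 45
  BK 17: (8.979,-4.979) -> (-3.042,-17) [heading=45, draw]
  LT 45: heading 45 -> 90
  -- iteration 5/5 --
  LT 180: heading 90 -> 270
  BK 17: (-3.042,-17) -> (-3.042,0) [heading=270, draw]
  LT 45: heading 270 -> 315
]
RT 45: heading 315 -> 270
BK 3: (-3.042,0) -> (-3.042,3) [heading=270, draw]
Final: pos=(-3.042,3), heading=270, 7 segment(s) drawn
Waypoints (8 total):
(0, 0)
(4, 0)
(4, -17)
(-8.021, -4.979)
(8.979, -4.979)
(-3.042, -17)
(-3.042, 0)
(-3.042, 3)

Answer: (0, 0)
(4, 0)
(4, -17)
(-8.021, -4.979)
(8.979, -4.979)
(-3.042, -17)
(-3.042, 0)
(-3.042, 3)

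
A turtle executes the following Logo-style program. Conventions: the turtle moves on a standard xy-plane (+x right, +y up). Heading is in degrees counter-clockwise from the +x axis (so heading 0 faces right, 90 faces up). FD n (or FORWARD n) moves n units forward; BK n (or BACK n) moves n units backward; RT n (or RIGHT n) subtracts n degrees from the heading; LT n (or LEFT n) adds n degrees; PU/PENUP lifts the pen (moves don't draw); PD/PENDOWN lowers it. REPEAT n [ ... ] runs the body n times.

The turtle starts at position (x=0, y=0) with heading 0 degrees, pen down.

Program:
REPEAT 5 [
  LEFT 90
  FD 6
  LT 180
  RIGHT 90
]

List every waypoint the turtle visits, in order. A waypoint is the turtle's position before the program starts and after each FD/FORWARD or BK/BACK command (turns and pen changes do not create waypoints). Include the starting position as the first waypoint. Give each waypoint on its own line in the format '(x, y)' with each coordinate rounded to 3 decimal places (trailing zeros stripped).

Answer: (0, 0)
(0, 6)
(0, 0)
(0, 6)
(0, 0)
(0, 6)

Derivation:
Executing turtle program step by step:
Start: pos=(0,0), heading=0, pen down
REPEAT 5 [
  -- iteration 1/5 --
  LT 90: heading 0 -> 90
  FD 6: (0,0) -> (0,6) [heading=90, draw]
  LT 180: heading 90 -> 270
  RT 90: heading 270 -> 180
  -- iteration 2/5 --
  LT 90: heading 180 -> 270
  FD 6: (0,6) -> (0,0) [heading=270, draw]
  LT 180: heading 270 -> 90
  RT 90: heading 90 -> 0
  -- iteration 3/5 --
  LT 90: heading 0 -> 90
  FD 6: (0,0) -> (0,6) [heading=90, draw]
  LT 180: heading 90 -> 270
  RT 90: heading 270 -> 180
  -- iteration 4/5 --
  LT 90: heading 180 -> 270
  FD 6: (0,6) -> (0,0) [heading=270, draw]
  LT 180: heading 270 -> 90
  RT 90: heading 90 -> 0
  -- iteration 5/5 --
  LT 90: heading 0 -> 90
  FD 6: (0,0) -> (0,6) [heading=90, draw]
  LT 180: heading 90 -> 270
  RT 90: heading 270 -> 180
]
Final: pos=(0,6), heading=180, 5 segment(s) drawn
Waypoints (6 total):
(0, 0)
(0, 6)
(0, 0)
(0, 6)
(0, 0)
(0, 6)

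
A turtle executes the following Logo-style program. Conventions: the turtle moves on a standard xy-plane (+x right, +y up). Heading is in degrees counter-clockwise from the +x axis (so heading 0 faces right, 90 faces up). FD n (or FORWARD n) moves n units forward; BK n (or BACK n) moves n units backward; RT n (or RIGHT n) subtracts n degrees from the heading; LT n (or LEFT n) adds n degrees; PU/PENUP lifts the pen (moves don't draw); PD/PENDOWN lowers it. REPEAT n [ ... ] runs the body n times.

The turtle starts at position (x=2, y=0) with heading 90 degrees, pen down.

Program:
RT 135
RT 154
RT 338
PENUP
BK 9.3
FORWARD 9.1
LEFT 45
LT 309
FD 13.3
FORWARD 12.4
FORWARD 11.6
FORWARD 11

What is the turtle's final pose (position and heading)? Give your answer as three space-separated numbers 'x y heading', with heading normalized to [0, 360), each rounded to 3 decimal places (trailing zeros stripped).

Answer: -46.034 2.538 177

Derivation:
Executing turtle program step by step:
Start: pos=(2,0), heading=90, pen down
RT 135: heading 90 -> 315
RT 154: heading 315 -> 161
RT 338: heading 161 -> 183
PU: pen up
BK 9.3: (2,0) -> (11.287,0.487) [heading=183, move]
FD 9.1: (11.287,0.487) -> (2.2,0.01) [heading=183, move]
LT 45: heading 183 -> 228
LT 309: heading 228 -> 177
FD 13.3: (2.2,0.01) -> (-11.082,0.707) [heading=177, move]
FD 12.4: (-11.082,0.707) -> (-23.465,1.356) [heading=177, move]
FD 11.6: (-23.465,1.356) -> (-35.049,1.963) [heading=177, move]
FD 11: (-35.049,1.963) -> (-46.034,2.538) [heading=177, move]
Final: pos=(-46.034,2.538), heading=177, 0 segment(s) drawn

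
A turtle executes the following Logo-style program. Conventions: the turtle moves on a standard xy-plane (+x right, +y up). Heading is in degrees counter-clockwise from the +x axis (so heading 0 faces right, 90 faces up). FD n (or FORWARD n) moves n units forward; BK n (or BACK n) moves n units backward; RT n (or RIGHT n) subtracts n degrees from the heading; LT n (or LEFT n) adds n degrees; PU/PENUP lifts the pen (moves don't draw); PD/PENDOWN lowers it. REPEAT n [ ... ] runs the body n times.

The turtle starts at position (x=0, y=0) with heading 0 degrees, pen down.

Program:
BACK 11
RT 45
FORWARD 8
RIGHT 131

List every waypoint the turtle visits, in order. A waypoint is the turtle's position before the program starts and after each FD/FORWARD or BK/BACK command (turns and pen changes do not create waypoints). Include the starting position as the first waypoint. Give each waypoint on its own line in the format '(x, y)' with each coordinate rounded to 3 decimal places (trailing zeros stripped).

Answer: (0, 0)
(-11, 0)
(-5.343, -5.657)

Derivation:
Executing turtle program step by step:
Start: pos=(0,0), heading=0, pen down
BK 11: (0,0) -> (-11,0) [heading=0, draw]
RT 45: heading 0 -> 315
FD 8: (-11,0) -> (-5.343,-5.657) [heading=315, draw]
RT 131: heading 315 -> 184
Final: pos=(-5.343,-5.657), heading=184, 2 segment(s) drawn
Waypoints (3 total):
(0, 0)
(-11, 0)
(-5.343, -5.657)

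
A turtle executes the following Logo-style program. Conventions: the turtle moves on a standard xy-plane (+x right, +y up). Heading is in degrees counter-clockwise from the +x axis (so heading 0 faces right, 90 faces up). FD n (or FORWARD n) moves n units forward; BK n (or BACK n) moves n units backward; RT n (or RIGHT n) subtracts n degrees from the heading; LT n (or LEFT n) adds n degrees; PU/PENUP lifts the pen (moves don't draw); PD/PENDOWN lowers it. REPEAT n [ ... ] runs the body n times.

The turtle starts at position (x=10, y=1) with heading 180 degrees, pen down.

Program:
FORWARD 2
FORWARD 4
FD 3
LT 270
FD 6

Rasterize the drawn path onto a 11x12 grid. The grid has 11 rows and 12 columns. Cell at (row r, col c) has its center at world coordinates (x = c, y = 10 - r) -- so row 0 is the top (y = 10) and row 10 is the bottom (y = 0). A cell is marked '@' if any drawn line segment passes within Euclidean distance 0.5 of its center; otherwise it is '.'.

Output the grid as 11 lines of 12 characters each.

Segment 0: (10,1) -> (8,1)
Segment 1: (8,1) -> (4,1)
Segment 2: (4,1) -> (1,1)
Segment 3: (1,1) -> (1,7)

Answer: ............
............
............
.@..........
.@..........
.@..........
.@..........
.@..........
.@..........
.@@@@@@@@@@.
............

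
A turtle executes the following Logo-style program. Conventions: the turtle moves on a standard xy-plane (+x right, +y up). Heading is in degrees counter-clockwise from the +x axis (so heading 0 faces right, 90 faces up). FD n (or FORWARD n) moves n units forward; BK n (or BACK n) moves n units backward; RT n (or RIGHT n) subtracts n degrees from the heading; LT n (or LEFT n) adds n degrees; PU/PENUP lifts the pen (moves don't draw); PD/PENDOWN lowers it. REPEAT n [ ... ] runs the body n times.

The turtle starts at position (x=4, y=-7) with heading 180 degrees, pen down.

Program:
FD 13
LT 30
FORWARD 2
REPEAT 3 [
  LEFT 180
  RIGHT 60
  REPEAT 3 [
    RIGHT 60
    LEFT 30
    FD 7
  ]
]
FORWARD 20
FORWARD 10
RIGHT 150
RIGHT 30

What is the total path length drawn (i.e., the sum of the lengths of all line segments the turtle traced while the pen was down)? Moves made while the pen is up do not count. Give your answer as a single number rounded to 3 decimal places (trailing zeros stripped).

Answer: 108

Derivation:
Executing turtle program step by step:
Start: pos=(4,-7), heading=180, pen down
FD 13: (4,-7) -> (-9,-7) [heading=180, draw]
LT 30: heading 180 -> 210
FD 2: (-9,-7) -> (-10.732,-8) [heading=210, draw]
REPEAT 3 [
  -- iteration 1/3 --
  LT 180: heading 210 -> 30
  RT 60: heading 30 -> 330
  REPEAT 3 [
    -- iteration 1/3 --
    RT 60: heading 330 -> 270
    LT 30: heading 270 -> 300
    FD 7: (-10.732,-8) -> (-7.232,-14.062) [heading=300, draw]
    -- iteration 2/3 --
    RT 60: heading 300 -> 240
    LT 30: heading 240 -> 270
    FD 7: (-7.232,-14.062) -> (-7.232,-21.062) [heading=270, draw]
    -- iteration 3/3 --
    RT 60: heading 270 -> 210
    LT 30: heading 210 -> 240
    FD 7: (-7.232,-21.062) -> (-10.732,-27.124) [heading=240, draw]
  ]
  -- iteration 2/3 --
  LT 180: heading 240 -> 60
  RT 60: heading 60 -> 0
  REPEAT 3 [
    -- iteration 1/3 --
    RT 60: heading 0 -> 300
    LT 30: heading 300 -> 330
    FD 7: (-10.732,-27.124) -> (-4.67,-30.624) [heading=330, draw]
    -- iteration 2/3 --
    RT 60: heading 330 -> 270
    LT 30: heading 270 -> 300
    FD 7: (-4.67,-30.624) -> (-1.17,-36.687) [heading=300, draw]
    -- iteration 3/3 --
    RT 60: heading 300 -> 240
    LT 30: heading 240 -> 270
    FD 7: (-1.17,-36.687) -> (-1.17,-43.687) [heading=270, draw]
  ]
  -- iteration 3/3 --
  LT 180: heading 270 -> 90
  RT 60: heading 90 -> 30
  REPEAT 3 [
    -- iteration 1/3 --
    RT 60: heading 30 -> 330
    LT 30: heading 330 -> 0
    FD 7: (-1.17,-43.687) -> (5.83,-43.687) [heading=0, draw]
    -- iteration 2/3 --
    RT 60: heading 0 -> 300
    LT 30: heading 300 -> 330
    FD 7: (5.83,-43.687) -> (11.892,-47.187) [heading=330, draw]
    -- iteration 3/3 --
    RT 60: heading 330 -> 270
    LT 30: heading 270 -> 300
    FD 7: (11.892,-47.187) -> (15.392,-53.249) [heading=300, draw]
  ]
]
FD 20: (15.392,-53.249) -> (25.392,-70.569) [heading=300, draw]
FD 10: (25.392,-70.569) -> (30.392,-79.229) [heading=300, draw]
RT 150: heading 300 -> 150
RT 30: heading 150 -> 120
Final: pos=(30.392,-79.229), heading=120, 13 segment(s) drawn

Segment lengths:
  seg 1: (4,-7) -> (-9,-7), length = 13
  seg 2: (-9,-7) -> (-10.732,-8), length = 2
  seg 3: (-10.732,-8) -> (-7.232,-14.062), length = 7
  seg 4: (-7.232,-14.062) -> (-7.232,-21.062), length = 7
  seg 5: (-7.232,-21.062) -> (-10.732,-27.124), length = 7
  seg 6: (-10.732,-27.124) -> (-4.67,-30.624), length = 7
  seg 7: (-4.67,-30.624) -> (-1.17,-36.687), length = 7
  seg 8: (-1.17,-36.687) -> (-1.17,-43.687), length = 7
  seg 9: (-1.17,-43.687) -> (5.83,-43.687), length = 7
  seg 10: (5.83,-43.687) -> (11.892,-47.187), length = 7
  seg 11: (11.892,-47.187) -> (15.392,-53.249), length = 7
  seg 12: (15.392,-53.249) -> (25.392,-70.569), length = 20
  seg 13: (25.392,-70.569) -> (30.392,-79.229), length = 10
Total = 108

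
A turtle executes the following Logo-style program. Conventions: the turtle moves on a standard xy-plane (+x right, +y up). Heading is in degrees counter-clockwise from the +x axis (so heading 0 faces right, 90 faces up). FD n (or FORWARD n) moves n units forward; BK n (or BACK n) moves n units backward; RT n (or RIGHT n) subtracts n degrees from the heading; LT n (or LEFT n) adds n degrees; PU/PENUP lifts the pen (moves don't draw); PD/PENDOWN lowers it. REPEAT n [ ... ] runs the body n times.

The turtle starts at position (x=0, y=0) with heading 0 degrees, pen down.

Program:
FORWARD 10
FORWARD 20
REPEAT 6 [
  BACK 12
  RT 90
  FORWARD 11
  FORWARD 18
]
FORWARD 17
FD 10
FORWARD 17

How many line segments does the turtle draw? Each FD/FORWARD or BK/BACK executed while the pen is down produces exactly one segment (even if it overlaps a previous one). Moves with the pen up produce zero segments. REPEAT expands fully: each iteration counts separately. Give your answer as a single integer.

Executing turtle program step by step:
Start: pos=(0,0), heading=0, pen down
FD 10: (0,0) -> (10,0) [heading=0, draw]
FD 20: (10,0) -> (30,0) [heading=0, draw]
REPEAT 6 [
  -- iteration 1/6 --
  BK 12: (30,0) -> (18,0) [heading=0, draw]
  RT 90: heading 0 -> 270
  FD 11: (18,0) -> (18,-11) [heading=270, draw]
  FD 18: (18,-11) -> (18,-29) [heading=270, draw]
  -- iteration 2/6 --
  BK 12: (18,-29) -> (18,-17) [heading=270, draw]
  RT 90: heading 270 -> 180
  FD 11: (18,-17) -> (7,-17) [heading=180, draw]
  FD 18: (7,-17) -> (-11,-17) [heading=180, draw]
  -- iteration 3/6 --
  BK 12: (-11,-17) -> (1,-17) [heading=180, draw]
  RT 90: heading 180 -> 90
  FD 11: (1,-17) -> (1,-6) [heading=90, draw]
  FD 18: (1,-6) -> (1,12) [heading=90, draw]
  -- iteration 4/6 --
  BK 12: (1,12) -> (1,0) [heading=90, draw]
  RT 90: heading 90 -> 0
  FD 11: (1,0) -> (12,0) [heading=0, draw]
  FD 18: (12,0) -> (30,0) [heading=0, draw]
  -- iteration 5/6 --
  BK 12: (30,0) -> (18,0) [heading=0, draw]
  RT 90: heading 0 -> 270
  FD 11: (18,0) -> (18,-11) [heading=270, draw]
  FD 18: (18,-11) -> (18,-29) [heading=270, draw]
  -- iteration 6/6 --
  BK 12: (18,-29) -> (18,-17) [heading=270, draw]
  RT 90: heading 270 -> 180
  FD 11: (18,-17) -> (7,-17) [heading=180, draw]
  FD 18: (7,-17) -> (-11,-17) [heading=180, draw]
]
FD 17: (-11,-17) -> (-28,-17) [heading=180, draw]
FD 10: (-28,-17) -> (-38,-17) [heading=180, draw]
FD 17: (-38,-17) -> (-55,-17) [heading=180, draw]
Final: pos=(-55,-17), heading=180, 23 segment(s) drawn
Segments drawn: 23

Answer: 23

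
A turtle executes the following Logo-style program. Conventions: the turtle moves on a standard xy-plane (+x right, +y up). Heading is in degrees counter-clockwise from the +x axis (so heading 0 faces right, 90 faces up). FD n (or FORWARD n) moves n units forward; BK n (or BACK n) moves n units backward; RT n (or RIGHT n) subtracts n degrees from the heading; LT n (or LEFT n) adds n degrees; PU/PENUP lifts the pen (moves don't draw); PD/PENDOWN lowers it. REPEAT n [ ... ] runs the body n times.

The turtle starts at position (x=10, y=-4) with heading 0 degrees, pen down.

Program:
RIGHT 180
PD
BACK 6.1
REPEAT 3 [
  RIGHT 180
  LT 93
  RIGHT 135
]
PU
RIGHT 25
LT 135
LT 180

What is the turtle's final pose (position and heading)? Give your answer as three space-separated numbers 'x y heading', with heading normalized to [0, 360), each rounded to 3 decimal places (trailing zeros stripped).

Answer: 16.1 -4 164

Derivation:
Executing turtle program step by step:
Start: pos=(10,-4), heading=0, pen down
RT 180: heading 0 -> 180
PD: pen down
BK 6.1: (10,-4) -> (16.1,-4) [heading=180, draw]
REPEAT 3 [
  -- iteration 1/3 --
  RT 180: heading 180 -> 0
  LT 93: heading 0 -> 93
  RT 135: heading 93 -> 318
  -- iteration 2/3 --
  RT 180: heading 318 -> 138
  LT 93: heading 138 -> 231
  RT 135: heading 231 -> 96
  -- iteration 3/3 --
  RT 180: heading 96 -> 276
  LT 93: heading 276 -> 9
  RT 135: heading 9 -> 234
]
PU: pen up
RT 25: heading 234 -> 209
LT 135: heading 209 -> 344
LT 180: heading 344 -> 164
Final: pos=(16.1,-4), heading=164, 1 segment(s) drawn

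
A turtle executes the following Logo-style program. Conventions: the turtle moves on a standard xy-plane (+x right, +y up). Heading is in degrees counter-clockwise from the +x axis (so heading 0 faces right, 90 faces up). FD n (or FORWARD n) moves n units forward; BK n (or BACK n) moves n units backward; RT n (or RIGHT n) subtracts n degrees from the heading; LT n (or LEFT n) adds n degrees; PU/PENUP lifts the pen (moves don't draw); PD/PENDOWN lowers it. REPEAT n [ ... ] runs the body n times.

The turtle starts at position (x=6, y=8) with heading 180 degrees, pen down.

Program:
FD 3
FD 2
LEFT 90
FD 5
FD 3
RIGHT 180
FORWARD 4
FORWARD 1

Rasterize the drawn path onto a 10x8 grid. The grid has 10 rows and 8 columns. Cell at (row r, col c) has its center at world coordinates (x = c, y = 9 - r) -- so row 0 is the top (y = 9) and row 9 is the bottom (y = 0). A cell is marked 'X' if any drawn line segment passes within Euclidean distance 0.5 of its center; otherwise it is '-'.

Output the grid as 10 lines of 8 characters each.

Answer: --------
-XXXXXX-
-X------
-X------
-X------
-X------
-X------
-X------
-X------
-X------

Derivation:
Segment 0: (6,8) -> (3,8)
Segment 1: (3,8) -> (1,8)
Segment 2: (1,8) -> (1,3)
Segment 3: (1,3) -> (1,0)
Segment 4: (1,0) -> (1,4)
Segment 5: (1,4) -> (1,5)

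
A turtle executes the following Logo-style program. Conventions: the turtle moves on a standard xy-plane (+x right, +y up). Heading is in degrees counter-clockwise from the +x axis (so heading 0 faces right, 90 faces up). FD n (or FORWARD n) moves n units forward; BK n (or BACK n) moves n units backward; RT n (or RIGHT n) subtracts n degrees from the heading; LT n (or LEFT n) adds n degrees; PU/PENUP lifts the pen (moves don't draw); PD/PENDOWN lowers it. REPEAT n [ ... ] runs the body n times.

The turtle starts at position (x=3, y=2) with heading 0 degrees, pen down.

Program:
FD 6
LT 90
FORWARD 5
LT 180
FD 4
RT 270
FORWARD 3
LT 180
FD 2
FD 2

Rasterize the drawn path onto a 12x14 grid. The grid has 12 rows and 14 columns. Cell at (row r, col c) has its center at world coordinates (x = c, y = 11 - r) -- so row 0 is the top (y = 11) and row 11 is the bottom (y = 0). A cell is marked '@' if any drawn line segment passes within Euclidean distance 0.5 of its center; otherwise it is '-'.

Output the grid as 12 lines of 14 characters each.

Segment 0: (3,2) -> (9,2)
Segment 1: (9,2) -> (9,7)
Segment 2: (9,7) -> (9,3)
Segment 3: (9,3) -> (12,3)
Segment 4: (12,3) -> (10,3)
Segment 5: (10,3) -> (8,3)

Answer: --------------
--------------
--------------
--------------
---------@----
---------@----
---------@----
---------@----
--------@@@@@-
---@@@@@@@----
--------------
--------------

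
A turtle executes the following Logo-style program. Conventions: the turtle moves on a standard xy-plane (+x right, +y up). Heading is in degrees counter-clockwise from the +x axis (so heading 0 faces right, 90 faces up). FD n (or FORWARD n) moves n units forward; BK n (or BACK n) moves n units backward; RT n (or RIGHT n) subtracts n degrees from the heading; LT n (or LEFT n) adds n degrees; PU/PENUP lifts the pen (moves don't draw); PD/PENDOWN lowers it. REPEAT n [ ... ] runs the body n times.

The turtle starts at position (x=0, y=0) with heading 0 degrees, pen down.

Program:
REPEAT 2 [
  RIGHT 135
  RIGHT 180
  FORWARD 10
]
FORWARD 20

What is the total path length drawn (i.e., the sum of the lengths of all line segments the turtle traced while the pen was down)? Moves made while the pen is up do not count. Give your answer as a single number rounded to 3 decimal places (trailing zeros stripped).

Answer: 40

Derivation:
Executing turtle program step by step:
Start: pos=(0,0), heading=0, pen down
REPEAT 2 [
  -- iteration 1/2 --
  RT 135: heading 0 -> 225
  RT 180: heading 225 -> 45
  FD 10: (0,0) -> (7.071,7.071) [heading=45, draw]
  -- iteration 2/2 --
  RT 135: heading 45 -> 270
  RT 180: heading 270 -> 90
  FD 10: (7.071,7.071) -> (7.071,17.071) [heading=90, draw]
]
FD 20: (7.071,17.071) -> (7.071,37.071) [heading=90, draw]
Final: pos=(7.071,37.071), heading=90, 3 segment(s) drawn

Segment lengths:
  seg 1: (0,0) -> (7.071,7.071), length = 10
  seg 2: (7.071,7.071) -> (7.071,17.071), length = 10
  seg 3: (7.071,17.071) -> (7.071,37.071), length = 20
Total = 40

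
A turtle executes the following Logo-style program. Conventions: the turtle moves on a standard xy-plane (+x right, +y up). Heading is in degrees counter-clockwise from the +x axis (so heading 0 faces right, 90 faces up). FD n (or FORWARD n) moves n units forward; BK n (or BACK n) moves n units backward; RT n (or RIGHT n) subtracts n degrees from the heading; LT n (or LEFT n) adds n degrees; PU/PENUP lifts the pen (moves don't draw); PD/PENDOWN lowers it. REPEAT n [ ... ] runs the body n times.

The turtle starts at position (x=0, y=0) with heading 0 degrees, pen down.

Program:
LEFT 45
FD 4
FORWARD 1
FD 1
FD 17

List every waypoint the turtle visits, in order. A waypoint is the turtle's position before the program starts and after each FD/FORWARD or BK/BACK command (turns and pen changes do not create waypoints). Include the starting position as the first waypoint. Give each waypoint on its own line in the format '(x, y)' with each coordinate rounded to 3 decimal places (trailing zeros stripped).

Executing turtle program step by step:
Start: pos=(0,0), heading=0, pen down
LT 45: heading 0 -> 45
FD 4: (0,0) -> (2.828,2.828) [heading=45, draw]
FD 1: (2.828,2.828) -> (3.536,3.536) [heading=45, draw]
FD 1: (3.536,3.536) -> (4.243,4.243) [heading=45, draw]
FD 17: (4.243,4.243) -> (16.263,16.263) [heading=45, draw]
Final: pos=(16.263,16.263), heading=45, 4 segment(s) drawn
Waypoints (5 total):
(0, 0)
(2.828, 2.828)
(3.536, 3.536)
(4.243, 4.243)
(16.263, 16.263)

Answer: (0, 0)
(2.828, 2.828)
(3.536, 3.536)
(4.243, 4.243)
(16.263, 16.263)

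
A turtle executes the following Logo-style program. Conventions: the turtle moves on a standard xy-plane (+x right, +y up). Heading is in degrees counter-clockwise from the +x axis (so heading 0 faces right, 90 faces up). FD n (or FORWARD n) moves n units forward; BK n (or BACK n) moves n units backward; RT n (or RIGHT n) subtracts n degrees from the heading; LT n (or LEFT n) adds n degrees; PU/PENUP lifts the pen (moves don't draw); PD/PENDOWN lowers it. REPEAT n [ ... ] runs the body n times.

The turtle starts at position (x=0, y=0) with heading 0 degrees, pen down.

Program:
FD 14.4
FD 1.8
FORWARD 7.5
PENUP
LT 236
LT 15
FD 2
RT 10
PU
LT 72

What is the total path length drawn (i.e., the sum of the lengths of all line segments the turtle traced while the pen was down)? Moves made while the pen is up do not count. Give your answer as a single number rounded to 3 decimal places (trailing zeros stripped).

Executing turtle program step by step:
Start: pos=(0,0), heading=0, pen down
FD 14.4: (0,0) -> (14.4,0) [heading=0, draw]
FD 1.8: (14.4,0) -> (16.2,0) [heading=0, draw]
FD 7.5: (16.2,0) -> (23.7,0) [heading=0, draw]
PU: pen up
LT 236: heading 0 -> 236
LT 15: heading 236 -> 251
FD 2: (23.7,0) -> (23.049,-1.891) [heading=251, move]
RT 10: heading 251 -> 241
PU: pen up
LT 72: heading 241 -> 313
Final: pos=(23.049,-1.891), heading=313, 3 segment(s) drawn

Segment lengths:
  seg 1: (0,0) -> (14.4,0), length = 14.4
  seg 2: (14.4,0) -> (16.2,0), length = 1.8
  seg 3: (16.2,0) -> (23.7,0), length = 7.5
Total = 23.7

Answer: 23.7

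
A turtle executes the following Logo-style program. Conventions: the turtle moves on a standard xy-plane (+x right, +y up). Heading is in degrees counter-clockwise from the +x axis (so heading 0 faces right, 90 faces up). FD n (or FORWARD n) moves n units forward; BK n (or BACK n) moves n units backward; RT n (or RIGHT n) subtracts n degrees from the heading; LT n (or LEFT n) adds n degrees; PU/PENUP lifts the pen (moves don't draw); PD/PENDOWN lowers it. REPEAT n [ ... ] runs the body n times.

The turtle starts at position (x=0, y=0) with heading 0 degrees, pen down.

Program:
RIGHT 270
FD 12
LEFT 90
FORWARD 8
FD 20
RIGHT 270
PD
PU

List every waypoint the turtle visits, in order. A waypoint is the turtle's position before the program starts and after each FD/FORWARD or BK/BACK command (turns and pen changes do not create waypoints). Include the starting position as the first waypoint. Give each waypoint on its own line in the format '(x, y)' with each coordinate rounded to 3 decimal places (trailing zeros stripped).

Answer: (0, 0)
(0, 12)
(-8, 12)
(-28, 12)

Derivation:
Executing turtle program step by step:
Start: pos=(0,0), heading=0, pen down
RT 270: heading 0 -> 90
FD 12: (0,0) -> (0,12) [heading=90, draw]
LT 90: heading 90 -> 180
FD 8: (0,12) -> (-8,12) [heading=180, draw]
FD 20: (-8,12) -> (-28,12) [heading=180, draw]
RT 270: heading 180 -> 270
PD: pen down
PU: pen up
Final: pos=(-28,12), heading=270, 3 segment(s) drawn
Waypoints (4 total):
(0, 0)
(0, 12)
(-8, 12)
(-28, 12)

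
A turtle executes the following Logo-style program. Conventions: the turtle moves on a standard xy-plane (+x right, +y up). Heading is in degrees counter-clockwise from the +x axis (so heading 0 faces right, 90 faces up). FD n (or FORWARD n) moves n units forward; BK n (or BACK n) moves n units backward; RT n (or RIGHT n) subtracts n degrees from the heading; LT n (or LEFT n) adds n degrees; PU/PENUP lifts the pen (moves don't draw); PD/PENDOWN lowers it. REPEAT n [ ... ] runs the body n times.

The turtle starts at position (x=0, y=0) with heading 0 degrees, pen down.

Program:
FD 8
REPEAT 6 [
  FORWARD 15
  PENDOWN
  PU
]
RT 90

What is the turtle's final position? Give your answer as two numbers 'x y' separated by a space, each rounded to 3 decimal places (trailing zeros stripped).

Answer: 98 0

Derivation:
Executing turtle program step by step:
Start: pos=(0,0), heading=0, pen down
FD 8: (0,0) -> (8,0) [heading=0, draw]
REPEAT 6 [
  -- iteration 1/6 --
  FD 15: (8,0) -> (23,0) [heading=0, draw]
  PD: pen down
  PU: pen up
  -- iteration 2/6 --
  FD 15: (23,0) -> (38,0) [heading=0, move]
  PD: pen down
  PU: pen up
  -- iteration 3/6 --
  FD 15: (38,0) -> (53,0) [heading=0, move]
  PD: pen down
  PU: pen up
  -- iteration 4/6 --
  FD 15: (53,0) -> (68,0) [heading=0, move]
  PD: pen down
  PU: pen up
  -- iteration 5/6 --
  FD 15: (68,0) -> (83,0) [heading=0, move]
  PD: pen down
  PU: pen up
  -- iteration 6/6 --
  FD 15: (83,0) -> (98,0) [heading=0, move]
  PD: pen down
  PU: pen up
]
RT 90: heading 0 -> 270
Final: pos=(98,0), heading=270, 2 segment(s) drawn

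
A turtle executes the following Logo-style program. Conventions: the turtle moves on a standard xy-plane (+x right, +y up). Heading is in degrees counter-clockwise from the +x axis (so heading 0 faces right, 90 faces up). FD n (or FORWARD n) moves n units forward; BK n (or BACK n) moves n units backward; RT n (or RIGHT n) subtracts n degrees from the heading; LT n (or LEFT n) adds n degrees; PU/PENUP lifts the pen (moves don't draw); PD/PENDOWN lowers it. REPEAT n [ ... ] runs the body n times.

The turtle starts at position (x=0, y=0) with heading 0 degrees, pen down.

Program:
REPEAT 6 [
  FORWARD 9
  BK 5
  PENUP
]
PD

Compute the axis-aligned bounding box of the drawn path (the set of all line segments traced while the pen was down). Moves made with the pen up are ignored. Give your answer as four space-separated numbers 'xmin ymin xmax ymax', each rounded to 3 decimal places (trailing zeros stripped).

Answer: 0 0 9 0

Derivation:
Executing turtle program step by step:
Start: pos=(0,0), heading=0, pen down
REPEAT 6 [
  -- iteration 1/6 --
  FD 9: (0,0) -> (9,0) [heading=0, draw]
  BK 5: (9,0) -> (4,0) [heading=0, draw]
  PU: pen up
  -- iteration 2/6 --
  FD 9: (4,0) -> (13,0) [heading=0, move]
  BK 5: (13,0) -> (8,0) [heading=0, move]
  PU: pen up
  -- iteration 3/6 --
  FD 9: (8,0) -> (17,0) [heading=0, move]
  BK 5: (17,0) -> (12,0) [heading=0, move]
  PU: pen up
  -- iteration 4/6 --
  FD 9: (12,0) -> (21,0) [heading=0, move]
  BK 5: (21,0) -> (16,0) [heading=0, move]
  PU: pen up
  -- iteration 5/6 --
  FD 9: (16,0) -> (25,0) [heading=0, move]
  BK 5: (25,0) -> (20,0) [heading=0, move]
  PU: pen up
  -- iteration 6/6 --
  FD 9: (20,0) -> (29,0) [heading=0, move]
  BK 5: (29,0) -> (24,0) [heading=0, move]
  PU: pen up
]
PD: pen down
Final: pos=(24,0), heading=0, 2 segment(s) drawn

Segment endpoints: x in {0, 4, 9}, y in {0}
xmin=0, ymin=0, xmax=9, ymax=0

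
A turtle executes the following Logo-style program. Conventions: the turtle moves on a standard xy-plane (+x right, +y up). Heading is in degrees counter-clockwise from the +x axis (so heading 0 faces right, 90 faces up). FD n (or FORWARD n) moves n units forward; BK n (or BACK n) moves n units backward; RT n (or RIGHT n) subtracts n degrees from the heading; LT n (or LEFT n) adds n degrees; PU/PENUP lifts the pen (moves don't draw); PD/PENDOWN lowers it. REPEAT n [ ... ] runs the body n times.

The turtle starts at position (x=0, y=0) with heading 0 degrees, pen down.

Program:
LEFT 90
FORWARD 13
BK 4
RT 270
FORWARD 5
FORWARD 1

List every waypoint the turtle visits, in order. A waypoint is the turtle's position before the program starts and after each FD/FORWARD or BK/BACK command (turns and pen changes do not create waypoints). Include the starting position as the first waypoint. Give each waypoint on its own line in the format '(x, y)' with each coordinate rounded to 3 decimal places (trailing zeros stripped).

Answer: (0, 0)
(0, 13)
(0, 9)
(-5, 9)
(-6, 9)

Derivation:
Executing turtle program step by step:
Start: pos=(0,0), heading=0, pen down
LT 90: heading 0 -> 90
FD 13: (0,0) -> (0,13) [heading=90, draw]
BK 4: (0,13) -> (0,9) [heading=90, draw]
RT 270: heading 90 -> 180
FD 5: (0,9) -> (-5,9) [heading=180, draw]
FD 1: (-5,9) -> (-6,9) [heading=180, draw]
Final: pos=(-6,9), heading=180, 4 segment(s) drawn
Waypoints (5 total):
(0, 0)
(0, 13)
(0, 9)
(-5, 9)
(-6, 9)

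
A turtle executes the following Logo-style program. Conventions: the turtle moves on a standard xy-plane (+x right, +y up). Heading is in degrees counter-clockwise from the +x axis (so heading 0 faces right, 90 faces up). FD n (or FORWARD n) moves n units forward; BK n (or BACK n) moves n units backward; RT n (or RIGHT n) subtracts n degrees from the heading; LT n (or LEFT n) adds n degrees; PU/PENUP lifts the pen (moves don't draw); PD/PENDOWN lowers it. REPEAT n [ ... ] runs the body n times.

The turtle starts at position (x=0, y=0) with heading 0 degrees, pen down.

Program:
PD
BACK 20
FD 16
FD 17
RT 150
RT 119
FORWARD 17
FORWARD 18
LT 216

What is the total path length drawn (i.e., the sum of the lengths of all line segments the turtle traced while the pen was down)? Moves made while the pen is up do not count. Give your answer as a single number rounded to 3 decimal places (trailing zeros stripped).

Executing turtle program step by step:
Start: pos=(0,0), heading=0, pen down
PD: pen down
BK 20: (0,0) -> (-20,0) [heading=0, draw]
FD 16: (-20,0) -> (-4,0) [heading=0, draw]
FD 17: (-4,0) -> (13,0) [heading=0, draw]
RT 150: heading 0 -> 210
RT 119: heading 210 -> 91
FD 17: (13,0) -> (12.703,16.997) [heading=91, draw]
FD 18: (12.703,16.997) -> (12.389,34.995) [heading=91, draw]
LT 216: heading 91 -> 307
Final: pos=(12.389,34.995), heading=307, 5 segment(s) drawn

Segment lengths:
  seg 1: (0,0) -> (-20,0), length = 20
  seg 2: (-20,0) -> (-4,0), length = 16
  seg 3: (-4,0) -> (13,0), length = 17
  seg 4: (13,0) -> (12.703,16.997), length = 17
  seg 5: (12.703,16.997) -> (12.389,34.995), length = 18
Total = 88

Answer: 88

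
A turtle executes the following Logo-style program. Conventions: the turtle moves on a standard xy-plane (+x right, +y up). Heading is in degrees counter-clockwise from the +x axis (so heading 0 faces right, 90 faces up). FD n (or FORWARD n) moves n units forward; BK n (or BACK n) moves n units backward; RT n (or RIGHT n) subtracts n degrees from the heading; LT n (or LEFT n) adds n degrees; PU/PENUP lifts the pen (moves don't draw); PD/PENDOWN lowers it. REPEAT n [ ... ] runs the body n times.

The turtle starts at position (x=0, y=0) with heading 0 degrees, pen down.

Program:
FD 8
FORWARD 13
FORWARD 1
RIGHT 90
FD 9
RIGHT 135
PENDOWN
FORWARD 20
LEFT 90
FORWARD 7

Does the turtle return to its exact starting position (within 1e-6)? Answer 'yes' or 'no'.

Answer: no

Derivation:
Executing turtle program step by step:
Start: pos=(0,0), heading=0, pen down
FD 8: (0,0) -> (8,0) [heading=0, draw]
FD 13: (8,0) -> (21,0) [heading=0, draw]
FD 1: (21,0) -> (22,0) [heading=0, draw]
RT 90: heading 0 -> 270
FD 9: (22,0) -> (22,-9) [heading=270, draw]
RT 135: heading 270 -> 135
PD: pen down
FD 20: (22,-9) -> (7.858,5.142) [heading=135, draw]
LT 90: heading 135 -> 225
FD 7: (7.858,5.142) -> (2.908,0.192) [heading=225, draw]
Final: pos=(2.908,0.192), heading=225, 6 segment(s) drawn

Start position: (0, 0)
Final position: (2.908, 0.192)
Distance = 2.914; >= 1e-6 -> NOT closed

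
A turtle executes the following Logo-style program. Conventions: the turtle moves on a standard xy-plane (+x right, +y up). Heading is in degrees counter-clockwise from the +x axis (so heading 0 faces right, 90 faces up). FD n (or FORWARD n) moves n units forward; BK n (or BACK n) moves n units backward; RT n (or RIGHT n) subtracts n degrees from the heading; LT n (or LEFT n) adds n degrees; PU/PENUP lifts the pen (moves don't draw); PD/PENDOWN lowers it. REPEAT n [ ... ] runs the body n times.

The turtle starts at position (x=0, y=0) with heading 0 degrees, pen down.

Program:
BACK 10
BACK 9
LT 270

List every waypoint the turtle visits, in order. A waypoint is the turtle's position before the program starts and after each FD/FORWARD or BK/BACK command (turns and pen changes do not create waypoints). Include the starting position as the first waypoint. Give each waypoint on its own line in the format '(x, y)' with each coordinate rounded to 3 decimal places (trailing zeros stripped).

Answer: (0, 0)
(-10, 0)
(-19, 0)

Derivation:
Executing turtle program step by step:
Start: pos=(0,0), heading=0, pen down
BK 10: (0,0) -> (-10,0) [heading=0, draw]
BK 9: (-10,0) -> (-19,0) [heading=0, draw]
LT 270: heading 0 -> 270
Final: pos=(-19,0), heading=270, 2 segment(s) drawn
Waypoints (3 total):
(0, 0)
(-10, 0)
(-19, 0)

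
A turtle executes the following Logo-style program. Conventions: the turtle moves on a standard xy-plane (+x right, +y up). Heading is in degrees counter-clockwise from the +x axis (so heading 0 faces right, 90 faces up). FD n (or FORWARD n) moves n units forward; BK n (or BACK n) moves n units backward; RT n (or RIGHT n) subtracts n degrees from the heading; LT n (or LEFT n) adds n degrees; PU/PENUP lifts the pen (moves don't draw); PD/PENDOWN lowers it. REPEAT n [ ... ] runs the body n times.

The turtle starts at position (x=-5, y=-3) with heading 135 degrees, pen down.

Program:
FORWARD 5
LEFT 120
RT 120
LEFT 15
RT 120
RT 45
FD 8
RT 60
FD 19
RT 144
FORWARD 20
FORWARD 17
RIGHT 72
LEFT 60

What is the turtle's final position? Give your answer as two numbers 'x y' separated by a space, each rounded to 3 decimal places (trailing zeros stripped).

Answer: -24.645 3.397

Derivation:
Executing turtle program step by step:
Start: pos=(-5,-3), heading=135, pen down
FD 5: (-5,-3) -> (-8.536,0.536) [heading=135, draw]
LT 120: heading 135 -> 255
RT 120: heading 255 -> 135
LT 15: heading 135 -> 150
RT 120: heading 150 -> 30
RT 45: heading 30 -> 345
FD 8: (-8.536,0.536) -> (-0.808,-1.535) [heading=345, draw]
RT 60: heading 345 -> 285
FD 19: (-0.808,-1.535) -> (4.109,-19.888) [heading=285, draw]
RT 144: heading 285 -> 141
FD 20: (4.109,-19.888) -> (-11.433,-7.301) [heading=141, draw]
FD 17: (-11.433,-7.301) -> (-24.645,3.397) [heading=141, draw]
RT 72: heading 141 -> 69
LT 60: heading 69 -> 129
Final: pos=(-24.645,3.397), heading=129, 5 segment(s) drawn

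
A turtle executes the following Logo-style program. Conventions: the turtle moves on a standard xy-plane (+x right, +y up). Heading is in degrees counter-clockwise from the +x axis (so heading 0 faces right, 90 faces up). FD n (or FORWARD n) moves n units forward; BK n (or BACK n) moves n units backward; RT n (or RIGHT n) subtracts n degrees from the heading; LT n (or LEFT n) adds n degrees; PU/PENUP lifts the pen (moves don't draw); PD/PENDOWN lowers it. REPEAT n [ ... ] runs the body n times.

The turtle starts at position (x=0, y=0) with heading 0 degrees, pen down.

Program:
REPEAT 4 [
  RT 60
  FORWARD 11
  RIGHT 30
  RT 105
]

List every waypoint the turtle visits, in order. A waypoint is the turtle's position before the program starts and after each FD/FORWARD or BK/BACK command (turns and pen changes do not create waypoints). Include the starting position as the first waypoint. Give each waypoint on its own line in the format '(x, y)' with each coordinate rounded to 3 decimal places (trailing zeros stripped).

Answer: (0, 0)
(5.5, -9.526)
(2.653, 1.099)
(2.653, -9.901)
(5.5, 0.724)

Derivation:
Executing turtle program step by step:
Start: pos=(0,0), heading=0, pen down
REPEAT 4 [
  -- iteration 1/4 --
  RT 60: heading 0 -> 300
  FD 11: (0,0) -> (5.5,-9.526) [heading=300, draw]
  RT 30: heading 300 -> 270
  RT 105: heading 270 -> 165
  -- iteration 2/4 --
  RT 60: heading 165 -> 105
  FD 11: (5.5,-9.526) -> (2.653,1.099) [heading=105, draw]
  RT 30: heading 105 -> 75
  RT 105: heading 75 -> 330
  -- iteration 3/4 --
  RT 60: heading 330 -> 270
  FD 11: (2.653,1.099) -> (2.653,-9.901) [heading=270, draw]
  RT 30: heading 270 -> 240
  RT 105: heading 240 -> 135
  -- iteration 4/4 --
  RT 60: heading 135 -> 75
  FD 11: (2.653,-9.901) -> (5.5,0.724) [heading=75, draw]
  RT 30: heading 75 -> 45
  RT 105: heading 45 -> 300
]
Final: pos=(5.5,0.724), heading=300, 4 segment(s) drawn
Waypoints (5 total):
(0, 0)
(5.5, -9.526)
(2.653, 1.099)
(2.653, -9.901)
(5.5, 0.724)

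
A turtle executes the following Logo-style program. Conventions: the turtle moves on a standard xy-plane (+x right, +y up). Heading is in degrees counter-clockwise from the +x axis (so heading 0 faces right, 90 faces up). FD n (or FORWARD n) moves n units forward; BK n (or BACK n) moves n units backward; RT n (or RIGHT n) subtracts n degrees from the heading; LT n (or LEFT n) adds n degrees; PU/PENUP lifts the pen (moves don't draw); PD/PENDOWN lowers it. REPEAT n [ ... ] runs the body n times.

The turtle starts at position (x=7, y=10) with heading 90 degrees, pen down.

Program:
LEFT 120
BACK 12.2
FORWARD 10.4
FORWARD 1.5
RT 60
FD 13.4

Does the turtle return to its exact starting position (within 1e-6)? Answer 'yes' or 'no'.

Executing turtle program step by step:
Start: pos=(7,10), heading=90, pen down
LT 120: heading 90 -> 210
BK 12.2: (7,10) -> (17.566,16.1) [heading=210, draw]
FD 10.4: (17.566,16.1) -> (8.559,10.9) [heading=210, draw]
FD 1.5: (8.559,10.9) -> (7.26,10.15) [heading=210, draw]
RT 60: heading 210 -> 150
FD 13.4: (7.26,10.15) -> (-4.345,16.85) [heading=150, draw]
Final: pos=(-4.345,16.85), heading=150, 4 segment(s) drawn

Start position: (7, 10)
Final position: (-4.345, 16.85)
Distance = 13.253; >= 1e-6 -> NOT closed

Answer: no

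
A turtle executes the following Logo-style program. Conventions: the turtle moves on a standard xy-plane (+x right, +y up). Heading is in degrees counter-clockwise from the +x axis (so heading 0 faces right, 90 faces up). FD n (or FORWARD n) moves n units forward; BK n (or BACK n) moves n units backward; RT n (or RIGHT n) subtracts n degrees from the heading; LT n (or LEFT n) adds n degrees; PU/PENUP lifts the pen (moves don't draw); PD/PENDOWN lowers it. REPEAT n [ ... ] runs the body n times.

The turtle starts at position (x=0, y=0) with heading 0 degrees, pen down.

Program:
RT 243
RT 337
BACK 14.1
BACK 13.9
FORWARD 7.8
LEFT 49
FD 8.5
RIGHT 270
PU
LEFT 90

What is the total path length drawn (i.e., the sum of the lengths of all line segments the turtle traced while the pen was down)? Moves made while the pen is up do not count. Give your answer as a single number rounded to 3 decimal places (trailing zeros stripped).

Answer: 44.3

Derivation:
Executing turtle program step by step:
Start: pos=(0,0), heading=0, pen down
RT 243: heading 0 -> 117
RT 337: heading 117 -> 140
BK 14.1: (0,0) -> (10.801,-9.063) [heading=140, draw]
BK 13.9: (10.801,-9.063) -> (21.449,-17.998) [heading=140, draw]
FD 7.8: (21.449,-17.998) -> (15.474,-12.984) [heading=140, draw]
LT 49: heading 140 -> 189
FD 8.5: (15.474,-12.984) -> (7.079,-14.314) [heading=189, draw]
RT 270: heading 189 -> 279
PU: pen up
LT 90: heading 279 -> 9
Final: pos=(7.079,-14.314), heading=9, 4 segment(s) drawn

Segment lengths:
  seg 1: (0,0) -> (10.801,-9.063), length = 14.1
  seg 2: (10.801,-9.063) -> (21.449,-17.998), length = 13.9
  seg 3: (21.449,-17.998) -> (15.474,-12.984), length = 7.8
  seg 4: (15.474,-12.984) -> (7.079,-14.314), length = 8.5
Total = 44.3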